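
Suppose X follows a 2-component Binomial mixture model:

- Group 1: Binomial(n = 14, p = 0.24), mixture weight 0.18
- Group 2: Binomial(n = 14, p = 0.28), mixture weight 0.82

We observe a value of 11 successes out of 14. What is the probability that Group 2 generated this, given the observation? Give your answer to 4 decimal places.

0.9548

The responsibility of component k is P(Z=k) f_k(x) divided by Σ_j P(Z=j) f_j(x).
Evaluate each component's likelihood at the observed value:
  p_1 = C(14,11)·0.24^11·0.76^3 = 364·1.52168e-07·0.438976 = 2.43145e-05
  p_2 = C(14,11)·0.28^11·0.72^3 = 364·8.29351e-07·0.373248 = 0.000112678
Prior × likelihood for each component:
  P(Z=1)·p_1 = 0.18 × 2.43145e-05 = 4.37661e-06
  P(Z=2)·p_2 = 0.82 × 0.000112678 = 9.23956e-05
Sum: 4.37661e-06 + 9.23956e-05 = 9.67722e-05
Responsibility of Group 2: 9.23956e-05 / 9.67722e-05 ≈ 0.9548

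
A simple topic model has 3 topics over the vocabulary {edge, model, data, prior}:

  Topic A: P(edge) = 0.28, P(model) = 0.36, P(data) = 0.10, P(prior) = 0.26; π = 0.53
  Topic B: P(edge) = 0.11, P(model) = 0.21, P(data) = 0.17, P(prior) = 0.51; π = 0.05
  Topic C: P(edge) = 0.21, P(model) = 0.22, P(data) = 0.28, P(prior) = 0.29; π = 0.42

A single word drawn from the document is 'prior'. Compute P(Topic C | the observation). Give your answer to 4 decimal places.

0.4272

The responsibility of component k is P(Z=k) f_k(x) divided by Σ_j P(Z=j) f_j(x).
Evaluate each component's likelihood at the observed value:
  p_A = P(prior | comp) = 0.26
  p_B = P(prior | comp) = 0.51
  p_C = P(prior | comp) = 0.29
Unnormalised posteriors:
  P(Z=A)·p_A = 0.53 × 0.26 = 0.1378
  P(Z=B)·p_B = 0.05 × 0.51 = 0.0255
  P(Z=C)·p_C = 0.42 × 0.29 = 0.1218
Evidence: 0.1378 + 0.0255 + 0.1218 = 0.2851
So the posterior for Topic C is 0.1218 / 0.2851 ≈ 0.4272.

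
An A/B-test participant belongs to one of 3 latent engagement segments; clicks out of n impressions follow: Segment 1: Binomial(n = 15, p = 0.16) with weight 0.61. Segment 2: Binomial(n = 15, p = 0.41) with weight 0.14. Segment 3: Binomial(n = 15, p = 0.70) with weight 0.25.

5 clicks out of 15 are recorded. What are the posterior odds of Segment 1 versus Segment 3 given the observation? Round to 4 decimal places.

45.0900

The posterior odds equal the prior odds times the likelihood ratio: (P(Z=i)/P(Z=j))·(f_i(x)/f_j(x)).
Binomial probabilities:
  p_1 = 0.0550742
  p_2 = 0.177826
  p_3 = 0.00298029
0.0335953 / 0.000745072 ≈ 45.0900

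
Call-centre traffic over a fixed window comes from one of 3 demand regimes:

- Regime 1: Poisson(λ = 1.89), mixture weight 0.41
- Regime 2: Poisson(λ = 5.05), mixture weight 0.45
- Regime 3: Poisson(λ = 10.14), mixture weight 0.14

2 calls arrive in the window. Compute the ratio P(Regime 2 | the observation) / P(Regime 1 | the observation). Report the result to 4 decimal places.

Only the two components matter; the odds are (π_i f_i(x)) / (π_j f_j(x)).
Component likelihoods at x = 2 calls:
  p_1 = e^(−1.89)·1.89^2/2! = 0.269822
  p_2 = e^(−5.05)·5.05^2/2! = 0.081727
  p_3 = e^(−10.14)·10.14^2/2! = 0.00202908
Odds = (0.45/0.41) × (0.081727/0.269822) = 1.09756 × 0.302893 ≈ 0.3324

0.3324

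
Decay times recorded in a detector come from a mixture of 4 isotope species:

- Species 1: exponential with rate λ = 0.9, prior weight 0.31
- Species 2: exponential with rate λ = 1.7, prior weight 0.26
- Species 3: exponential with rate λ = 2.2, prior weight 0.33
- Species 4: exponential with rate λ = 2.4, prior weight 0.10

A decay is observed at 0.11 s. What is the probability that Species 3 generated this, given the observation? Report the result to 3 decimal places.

0.415

By Bayes' theorem, P(k | x) = π_k f_k(x) / Σ_j π_j f_j(x).
Component likelihoods at x = 0.11 s:
  p_1 = 0.815168
  p_2 = 1.41005
  p_3 = 1.72712
  p_4 = 1.84314
Multiply by the mixture weights:
  π_1·p_1 = 0.31 × 0.815168 = 0.252702
  π_2·p_2 = 0.26 × 1.41005 = 0.366614
  π_3·p_3 = 0.33 × 1.72712 = 0.569951
  π_4·p_4 = 0.10 × 1.84314 = 0.184314
Normaliser: 0.252702 + 0.366614 + 0.569951 + 0.184314 = 1.37358
Responsibility of Species 3: 0.569951 / 1.37358 ≈ 0.415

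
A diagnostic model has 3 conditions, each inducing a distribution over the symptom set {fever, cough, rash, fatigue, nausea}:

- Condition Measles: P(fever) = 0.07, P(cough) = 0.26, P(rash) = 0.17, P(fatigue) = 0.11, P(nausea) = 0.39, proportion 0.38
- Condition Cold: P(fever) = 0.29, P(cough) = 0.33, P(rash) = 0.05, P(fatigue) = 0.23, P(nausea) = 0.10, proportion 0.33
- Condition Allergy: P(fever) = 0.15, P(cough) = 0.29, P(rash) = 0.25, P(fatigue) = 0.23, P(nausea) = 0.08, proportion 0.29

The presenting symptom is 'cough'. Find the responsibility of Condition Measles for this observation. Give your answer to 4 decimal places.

P(component k | x) = w_k·f_k(x) / marginal(x), where marginal(x) = Σ_j w_j·f_j(x).
Component likelihoods at x = 'cough':
  L_Measles = 0.26
  L_Cold = 0.33
  L_Allergy = 0.29
Prior × likelihood for each component:
  w_Measles·L_Measles = 0.38 × 0.26 = 0.0988
  w_Cold·L_Cold = 0.33 × 0.33 = 0.1089
  w_Allergy·L_Allergy = 0.29 × 0.29 = 0.0841
Marginal: 0.0988 + 0.1089 + 0.0841 = 0.2918
Responsibility of Condition Measles: 0.0988 / 0.2918 ≈ 0.3386

0.3386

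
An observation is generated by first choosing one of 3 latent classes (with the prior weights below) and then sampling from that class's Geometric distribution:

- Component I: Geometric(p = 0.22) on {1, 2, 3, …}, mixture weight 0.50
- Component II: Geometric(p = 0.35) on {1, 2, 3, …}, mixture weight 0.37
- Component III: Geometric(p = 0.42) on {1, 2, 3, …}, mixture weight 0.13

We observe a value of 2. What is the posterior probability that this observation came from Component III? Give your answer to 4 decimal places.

0.1570

By Bayes' theorem, P(k | x) = π_k f_k(x) / Σ_j π_j f_j(x).
Geometric probabilities:
  f_I = 0.22·(1−0.22)^1 = 0.22·0.78 = 0.1716
  f_II = 0.35·(1−0.35)^1 = 0.35·0.65 = 0.2275
  f_III = 0.42·(1−0.42)^1 = 0.42·0.58 = 0.2436
Weight by the priors:
  π_I·f_I = 0.50 × 0.1716 = 0.0858
  π_II·f_II = 0.37 × 0.2275 = 0.084175
  π_III·f_III = 0.13 × 0.2436 = 0.031668
Normaliser: 0.0858 + 0.084175 + 0.031668 = 0.201643
Responsibility of Component III: 0.031668 / 0.201643 ≈ 0.1570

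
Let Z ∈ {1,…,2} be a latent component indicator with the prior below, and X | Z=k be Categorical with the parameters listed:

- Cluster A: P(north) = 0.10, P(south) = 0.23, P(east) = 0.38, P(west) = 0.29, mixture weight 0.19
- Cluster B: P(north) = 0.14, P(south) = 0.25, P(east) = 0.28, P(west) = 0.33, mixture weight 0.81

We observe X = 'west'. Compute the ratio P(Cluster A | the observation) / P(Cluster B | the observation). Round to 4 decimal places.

Only the two components matter; the odds are (π_i f_i(x)) / (π_j f_j(x)).
Categorical probabilities:
  p_A = 0.29
  p_B = 0.33
0.0551 / 0.2673 ≈ 0.2061

0.2061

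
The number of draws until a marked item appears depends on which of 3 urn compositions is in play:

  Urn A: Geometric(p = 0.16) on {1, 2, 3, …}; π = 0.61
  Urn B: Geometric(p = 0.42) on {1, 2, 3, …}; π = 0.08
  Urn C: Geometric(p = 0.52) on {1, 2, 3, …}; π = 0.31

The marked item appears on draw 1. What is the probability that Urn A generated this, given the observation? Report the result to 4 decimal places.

Posterior ∝ prior × likelihood, so P(k | x) ∝ w_k f_k(x); normalise over all components.
Component likelihoods at x = 1:
  f_A = 0.16
  f_B = 0.42
  f_C = 0.52
Unnormalised posteriors:
  w_A·f_A = 0.61 × 0.16 = 0.0976
  w_B·f_B = 0.08 × 0.42 = 0.0336
  w_C·f_C = 0.31 × 0.52 = 0.1612
Evidence: 0.0976 + 0.0336 + 0.1612 = 0.2924
P(Urn A | 1) ≈ 0.3338

0.3338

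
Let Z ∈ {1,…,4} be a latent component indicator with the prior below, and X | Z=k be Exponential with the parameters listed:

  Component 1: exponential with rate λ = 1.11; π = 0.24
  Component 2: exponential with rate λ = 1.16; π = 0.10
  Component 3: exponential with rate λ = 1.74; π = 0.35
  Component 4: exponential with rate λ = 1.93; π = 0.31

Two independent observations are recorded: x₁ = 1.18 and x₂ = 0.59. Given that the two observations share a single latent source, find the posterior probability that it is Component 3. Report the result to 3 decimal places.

By Bayes' theorem, P(k | x) = π_k f_k(x) / Σ_j π_j f_j(x).
Since both observations come from the same component, the likelihood for component k is f_k(x₁)·f_k(x₂).
  L_1 = [0.29956] × [0.576638] = 0.172738
  L_2 = [0.295118] × [0.585096] = 0.172672
  L_3 = [0.223283] × [0.623308] = 0.139174
  L_4 = [0.197922] × [0.618054] = 0.122327
Unnormalised posteriors:
  π_1·L_1 = 0.24 × 0.172738 = 0.0414571
  π_2·L_2 = 0.10 × 0.172672 = 0.0172672
  π_3·L_3 = 0.35 × 0.139174 = 0.0487109
  π_4·L_4 = 0.31 × 0.122327 = 0.0379213
Sum: 0.0414571 + 0.0172672 + 0.0487109 + 0.0379213 = 0.145357
Responsibility of Component 3: 0.0487109 / 0.145357 ≈ 0.335

0.335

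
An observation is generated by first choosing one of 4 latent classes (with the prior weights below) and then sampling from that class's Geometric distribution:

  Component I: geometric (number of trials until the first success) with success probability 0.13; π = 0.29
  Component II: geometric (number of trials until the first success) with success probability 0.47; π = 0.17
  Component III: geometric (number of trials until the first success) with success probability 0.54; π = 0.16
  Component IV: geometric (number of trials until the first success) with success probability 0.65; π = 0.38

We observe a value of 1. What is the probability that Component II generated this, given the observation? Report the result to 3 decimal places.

0.177

The responsibility of component k is P(Z=k) f_k(x) divided by Σ_j P(Z=j) f_j(x).
Component likelihoods at x = 1:
  p_I = 0.13·(1−0.13)^0 = 0.13·1 = 0.13
  p_II = 0.47·(1−0.47)^0 = 0.47·1 = 0.47
  p_III = 0.54·(1−0.54)^0 = 0.54·1 = 0.54
  p_IV = 0.65·(1−0.65)^0 = 0.65·1 = 0.65
Weight by the priors:
  P(Z=I)·p_I = 0.29 × 0.13 = 0.0377
  P(Z=II)·p_II = 0.17 × 0.47 = 0.0799
  P(Z=III)·p_III = 0.16 × 0.54 = 0.0864
  P(Z=IV)·p_IV = 0.38 × 0.65 = 0.247
Denominator: 0.0377 + 0.0799 + 0.0864 + 0.247 = 0.451
P(Component II | the observation) ≈ 0.177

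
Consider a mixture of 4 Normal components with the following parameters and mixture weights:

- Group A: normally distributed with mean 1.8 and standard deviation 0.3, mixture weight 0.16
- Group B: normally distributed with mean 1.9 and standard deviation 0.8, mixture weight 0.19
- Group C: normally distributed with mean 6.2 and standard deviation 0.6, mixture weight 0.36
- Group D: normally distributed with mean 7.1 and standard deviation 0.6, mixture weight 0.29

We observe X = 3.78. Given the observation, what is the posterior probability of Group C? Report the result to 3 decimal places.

0.012

Apply Bayes' rule: the posterior for each component is proportional to its prior times its likelihood at x.
Evaluate each component's likelihood at the observed value:
  p_A = 4.62227e-10
  p_B = 0.0315228
  p_C = 0.000195099
  p_D = 1.49346e-07
Multiply by the mixture weights:
  P(Z=A)·p_A = 0.16 × 4.62227e-10 = 7.39563e-11
  P(Z=B)·p_B = 0.19 × 0.0315228 = 0.00598933
  P(Z=C)·p_C = 0.36 × 0.000195099 = 7.02358e-05
  P(Z=D)·p_D = 0.29 × 1.49346e-07 = 4.33103e-08
Denominator: 7.39563e-11 + 0.00598933 + 7.02358e-05 + 4.33103e-08 = 0.00605961
P(Group C | the observation) = 7.02358e-05 / 0.00605961 ≈ 0.012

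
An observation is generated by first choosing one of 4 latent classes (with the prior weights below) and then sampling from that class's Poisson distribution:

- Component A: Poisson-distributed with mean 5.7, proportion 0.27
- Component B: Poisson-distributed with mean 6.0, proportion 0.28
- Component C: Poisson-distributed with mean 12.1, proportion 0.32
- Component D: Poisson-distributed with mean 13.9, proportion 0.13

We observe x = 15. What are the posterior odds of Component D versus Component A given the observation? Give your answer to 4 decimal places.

84.8133

Only the two components matter; the odds are (w_i f_i(x)) / (w_j f_j(x)).
Evaluate each component's likelihood at the observed value:
  f_A = e^(−5.7)·5.7^15/15! = 0.000557371
  f_B = e^(−6.0)·6.0^15/15! = 0.000891256
  f_C = e^(−12.1)·12.1^15/15! = 0.0741853
  f_D = e^(−13.9)·13.9^15/15! = 0.0981814
0.0127636 / 0.00015049 ≈ 84.8133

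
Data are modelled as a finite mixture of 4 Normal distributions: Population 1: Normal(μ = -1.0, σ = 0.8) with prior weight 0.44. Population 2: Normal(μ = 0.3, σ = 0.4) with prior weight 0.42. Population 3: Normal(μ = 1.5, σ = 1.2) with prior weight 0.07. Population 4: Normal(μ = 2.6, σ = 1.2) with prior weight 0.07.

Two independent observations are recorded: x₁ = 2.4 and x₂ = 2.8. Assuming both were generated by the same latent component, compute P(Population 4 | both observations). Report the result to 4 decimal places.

The responsibility of component k is w_k f_k(x) divided by Σ_j w_j f_j(x).
Since both observations come from the same component, the likelihood for component k is f_k(x₁)·f_k(x₂).
  f_1 = [5.96483e-05] × [6.28688e-06] = 3.75002e-10
  f_2 = [1.03212e-06] × [3.285e-09] = 3.39051e-15
  f_3 = [0.250948] × [0.184877] = 0.0463944
  f_4 = [0.327866] × [0.327866] = 0.107496
Weight by the priors:
  w_1·f_1 = 0.44 × 3.75002e-10 = 1.65001e-10
  w_2·f_2 = 0.42 × 3.39051e-15 = 1.42401e-15
  w_3·f_3 = 0.07 × 0.0463944 = 0.00324761
  w_4·f_4 = 0.07 × 0.107496 = 0.00752475
Denominator: 1.65001e-10 + 1.42401e-15 + 0.00324761 + 0.00752475 = 0.0107724
Responsibility of Population 4: 0.00752475 / 0.0107724 ≈ 0.6985

0.6985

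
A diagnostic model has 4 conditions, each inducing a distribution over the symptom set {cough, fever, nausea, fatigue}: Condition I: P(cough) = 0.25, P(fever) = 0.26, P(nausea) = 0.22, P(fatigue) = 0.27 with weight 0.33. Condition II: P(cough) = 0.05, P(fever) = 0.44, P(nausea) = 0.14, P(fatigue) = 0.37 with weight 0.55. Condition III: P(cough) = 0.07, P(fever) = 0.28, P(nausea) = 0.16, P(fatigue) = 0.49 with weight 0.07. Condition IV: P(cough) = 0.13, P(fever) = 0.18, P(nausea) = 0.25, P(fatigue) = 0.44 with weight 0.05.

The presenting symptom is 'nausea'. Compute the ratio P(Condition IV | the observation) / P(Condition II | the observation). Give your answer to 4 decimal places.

0.1623

Only the two components matter; the odds are (π_i f_i(x)) / (π_j f_j(x)).
Evaluate each component's likelihood at the observed value:
  f_I = P(nausea | comp) = 0.22
  f_II = P(nausea | comp) = 0.14
  f_III = P(nausea | comp) = 0.16
  f_IV = P(nausea | comp) = 0.25
Posterior odds = (π_IV·f_IV) / (π_II·f_II) = (0.05·0.25) / (0.55·0.14) = 0.0125 / 0.077 ≈ 0.1623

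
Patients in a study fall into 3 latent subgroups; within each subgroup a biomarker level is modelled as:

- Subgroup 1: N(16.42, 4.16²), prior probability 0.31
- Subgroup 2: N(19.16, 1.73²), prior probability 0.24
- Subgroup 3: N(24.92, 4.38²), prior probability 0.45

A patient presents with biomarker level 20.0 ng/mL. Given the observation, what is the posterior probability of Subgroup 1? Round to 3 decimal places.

0.224

Posterior ∝ prior × likelihood, so P(k | x) ∝ P(Z=k) f_k(x); normalise over all components.
Evaluate each component's likelihood at the observed value:
  p_1 = 0.0662215
  p_2 = 0.20496
  p_3 = 0.0484669
Prior × likelihood for each component:
  P(Z=1)·p_1 = 0.31 × 0.0662215 = 0.0205287
  P(Z=2)·p_2 = 0.24 × 0.20496 = 0.0491905
  P(Z=3)·p_3 = 0.45 × 0.0484669 = 0.0218101
Evidence: 0.0205287 + 0.0491905 + 0.0218101 = 0.0915292
So the posterior for Subgroup 1 is 0.0205287 / 0.0915292 ≈ 0.224.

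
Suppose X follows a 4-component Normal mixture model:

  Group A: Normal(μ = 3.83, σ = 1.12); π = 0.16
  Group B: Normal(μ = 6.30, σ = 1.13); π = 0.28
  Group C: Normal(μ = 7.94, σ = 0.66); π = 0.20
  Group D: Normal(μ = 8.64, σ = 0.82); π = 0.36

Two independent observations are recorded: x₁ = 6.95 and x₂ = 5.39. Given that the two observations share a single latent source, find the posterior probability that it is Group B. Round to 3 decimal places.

0.992

The responsibility of component k is π_k f_k(x) divided by Σ_j π_j f_j(x).
Since both observations come from the same component, the likelihood for component k is f_k(x₁)·f_k(x₂).
  p_A = [(1/(1.12·√(2π)))·exp(−(6.95−3.83)²/(2·1.12²)) = 0.356198·exp(-3.88010) = 0.00735504] × [0.135025] = 0.000993117
  p_B = [(1/(1.13·√(2π)))·exp(−(6.95−6.30)²/(2·1.13²)) = 0.353046·exp(-0.16544) = 0.299214] × [0.255274] = 0.0763816
  p_C = [(1/(0.66·√(2π)))·exp(−(6.95−7.94)²/(2·0.66²)) = 0.604458·exp(-1.12500) = 0.196239] × [0.000346625] = 6.80213e-05
  p_D = [(1/(0.82·√(2π)))·exp(−(6.95−8.64)²/(2·0.82²)) = 0.486515·exp(-2.12381) = 0.0581751] × [0.000188801] = 1.09835e-05
Multiply by the mixture weights:
  π_A·p_A = 0.16 × 0.000993117 = 0.000158899
  π_B·p_B = 0.28 × 0.0763816 = 0.0213868
  π_C·p_C = 0.20 × 6.80213e-05 = 1.36043e-05
  π_D·p_D = 0.36 × 1.09835e-05 = 3.95407e-06
Evidence: 0.000158899 + 0.0213868 + 1.36043e-05 + 3.95407e-06 = 0.0215633
So the posterior for Group B is 0.0213868 / 0.0215633 ≈ 0.992.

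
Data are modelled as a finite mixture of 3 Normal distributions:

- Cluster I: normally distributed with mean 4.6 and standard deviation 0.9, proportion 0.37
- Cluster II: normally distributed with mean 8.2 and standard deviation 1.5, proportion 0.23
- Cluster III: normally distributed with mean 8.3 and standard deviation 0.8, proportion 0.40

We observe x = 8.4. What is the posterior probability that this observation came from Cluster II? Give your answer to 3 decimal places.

Posterior ∝ prior × likelihood, so P(k | x) ∝ π_k f_k(x); normalise over all components.
Evaluate each component's likelihood at the observed value:
  f_I = (1/(0.9·√(2π)))·exp(−(8.4−4.6)²/(2·0.9²)) = 0.443269·exp(-8.91358) = 5.96415e-05
  f_II = (1/(1.5·√(2π)))·exp(−(8.4−8.2)²/(2·1.5²)) = 0.265962·exp(-0.00889) = 0.263608
  f_III = (1/(0.8·√(2π)))·exp(−(8.4−8.3)²/(2·0.8²)) = 0.498678·exp(-0.00781) = 0.494797
Unnormalised posteriors:
  π_I·f_I = 0.37 × 5.96415e-05 = 2.20674e-05
  π_II·f_II = 0.23 × 0.263608 = 0.0606298
  π_III·f_III = 0.40 × 0.494797 = 0.197919
Marginal: 2.20674e-05 + 0.0606298 + 0.197919 = 0.258571
P(Cluster II | data) ≈ 0.234

0.234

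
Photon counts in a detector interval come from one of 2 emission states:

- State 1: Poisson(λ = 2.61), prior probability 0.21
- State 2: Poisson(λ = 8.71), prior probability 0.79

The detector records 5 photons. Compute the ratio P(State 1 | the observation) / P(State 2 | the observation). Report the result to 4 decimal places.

0.2864

The posterior odds equal the prior odds times the likelihood ratio: (w_i/w_j)·(f_i(x)/f_j(x)).
Evaluate each component's likelihood at the observed value:
  L_1 = e^(−2.61)·2.61^5/5! = 0.0742186
  L_2 = e^(−8.71)·8.71^5/5! = 0.0688977
Odds = (0.21/0.79) × (0.0742186/0.0688977) = 0.265823 × 1.07723 ≈ 0.2864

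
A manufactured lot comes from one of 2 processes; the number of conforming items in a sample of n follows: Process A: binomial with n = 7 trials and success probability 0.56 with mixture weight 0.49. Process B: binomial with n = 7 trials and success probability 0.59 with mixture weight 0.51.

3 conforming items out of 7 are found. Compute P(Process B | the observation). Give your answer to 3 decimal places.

0.479

Posterior ∝ prior × likelihood, so P(k | x) ∝ P(Z=k) f_k(x); normalise over all components.
Component likelihoods at x = 3 conforming items out of 7:
  f_A = 0.230379
  f_B = 0.203123
Prior × likelihood for each component:
  P(Z=A)·f_A = 0.49 × 0.230379 = 0.112886
  P(Z=B)·f_B = 0.51 × 0.203123 = 0.103593
Denominator: 0.112886 + 0.103593 = 0.216479
So the posterior for Process B is 0.103593 / 0.216479 ≈ 0.479.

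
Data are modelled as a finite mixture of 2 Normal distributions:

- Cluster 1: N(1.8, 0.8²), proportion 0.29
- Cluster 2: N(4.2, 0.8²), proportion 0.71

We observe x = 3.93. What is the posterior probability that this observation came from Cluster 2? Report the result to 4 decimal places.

0.9877

Posterior ∝ prior × likelihood, so P(k | x) ∝ π_k f_k(x); normalise over all components.
Normal densities:
  p_1 = 0.014404
  p_2 = 0.47107
Multiply by the mixture weights:
  π_1·p_1 = 0.29 × 0.014404 = 0.00417717
  π_2·p_2 = 0.71 × 0.47107 = 0.33446
Normaliser: 0.00417717 + 0.33446 = 0.338637
So the posterior for Cluster 2 is 0.33446 / 0.338637 ≈ 0.9877.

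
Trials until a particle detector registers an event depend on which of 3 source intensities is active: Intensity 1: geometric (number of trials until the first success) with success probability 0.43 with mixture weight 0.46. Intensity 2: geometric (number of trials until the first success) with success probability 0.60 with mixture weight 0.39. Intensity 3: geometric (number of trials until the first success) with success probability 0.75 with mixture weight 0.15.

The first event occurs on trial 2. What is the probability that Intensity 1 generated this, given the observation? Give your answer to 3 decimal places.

0.481

Posterior ∝ prior × likelihood, so P(k | x) ∝ w_k f_k(x); normalise over all components.
Geometric probabilities:
  p_1 = 0.2451
  p_2 = 0.24
  p_3 = 0.1875
Weight by the priors:
  w_1·p_1 = 0.46 × 0.2451 = 0.112746
  w_2·p_2 = 0.39 × 0.24 = 0.0936
  w_3·p_3 = 0.15 × 0.1875 = 0.028125
Evidence: 0.112746 + 0.0936 + 0.028125 = 0.234471
P(Intensity 1 | data) ≈ 0.481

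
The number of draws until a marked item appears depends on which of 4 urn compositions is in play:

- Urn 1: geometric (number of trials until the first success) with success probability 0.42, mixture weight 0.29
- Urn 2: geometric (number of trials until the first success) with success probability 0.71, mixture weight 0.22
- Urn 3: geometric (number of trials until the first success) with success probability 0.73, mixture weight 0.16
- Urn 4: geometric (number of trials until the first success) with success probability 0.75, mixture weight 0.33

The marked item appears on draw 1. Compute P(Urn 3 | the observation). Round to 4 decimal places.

P(component k | x) = π_k·f_k(x) / marginal(x), where marginal(x) = Σ_j π_j·f_j(x).
Evaluate each component's likelihood at the observed value:
  p_1 = 0.42
  p_2 = 0.71
  p_3 = 0.73
  p_4 = 0.75
Weight by the priors:
  π_1·p_1 = 0.29 × 0.42 = 0.1218
  π_2·p_2 = 0.22 × 0.71 = 0.1562
  π_3·p_3 = 0.16 × 0.73 = 0.1168
  π_4·p_4 = 0.33 × 0.75 = 0.2475
Marginal: 0.1218 + 0.1562 + 0.1168 + 0.2475 = 0.6423
P(Urn 3 | 1) ≈ 0.1818

0.1818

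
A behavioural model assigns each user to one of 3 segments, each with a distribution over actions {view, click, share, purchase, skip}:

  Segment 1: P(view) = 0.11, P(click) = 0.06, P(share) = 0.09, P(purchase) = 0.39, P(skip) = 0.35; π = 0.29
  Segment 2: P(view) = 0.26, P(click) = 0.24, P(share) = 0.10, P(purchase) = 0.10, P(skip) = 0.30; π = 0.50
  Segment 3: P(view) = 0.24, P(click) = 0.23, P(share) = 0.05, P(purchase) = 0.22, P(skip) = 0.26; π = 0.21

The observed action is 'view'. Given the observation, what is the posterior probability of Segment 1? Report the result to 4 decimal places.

0.1503

Apply Bayes' rule: the posterior for each component is proportional to its prior times its likelihood at x.
Categorical probabilities:
  L_1 = 0.11
  L_2 = 0.26
  L_3 = 0.24
Prior × likelihood for each component:
  π_1·L_1 = 0.29 × 0.11 = 0.0319
  π_2·L_2 = 0.50 × 0.26 = 0.13
  π_3·L_3 = 0.21 × 0.24 = 0.0504
Sum: 0.0319 + 0.13 + 0.0504 = 0.2123
P(Segment 1 | 'view') = 0.0319 / 0.2123 ≈ 0.1503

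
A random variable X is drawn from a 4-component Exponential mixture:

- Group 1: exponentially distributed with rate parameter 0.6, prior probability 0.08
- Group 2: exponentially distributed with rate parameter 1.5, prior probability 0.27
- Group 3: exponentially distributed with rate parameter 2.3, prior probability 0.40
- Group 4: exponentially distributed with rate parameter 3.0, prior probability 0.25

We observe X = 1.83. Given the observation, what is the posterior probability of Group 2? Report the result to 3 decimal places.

By Bayes' theorem, P(k | x) = w_k f_k(x) / Σ_j w_j f_j(x).
Evaluate each component's likelihood at the observed value:
  f_1 = 0.200122
  f_2 = 0.0963725
  f_3 = 0.0341808
  f_4 = 0.0123835
Unnormalised posteriors:
  w_1·f_1 = 0.08 × 0.200122 = 0.0160098
  w_2·f_2 = 0.27 × 0.0963725 = 0.0260206
  w_3·f_3 = 0.40 × 0.0341808 = 0.0136723
  w_4·f_4 = 0.25 × 0.0123835 = 0.00309588
Evidence: 0.0160098 + 0.0260206 + 0.0136723 + 0.00309588 = 0.0587986
P(Group 2 | data) = 0.0260206 / 0.0587986 ≈ 0.443

0.443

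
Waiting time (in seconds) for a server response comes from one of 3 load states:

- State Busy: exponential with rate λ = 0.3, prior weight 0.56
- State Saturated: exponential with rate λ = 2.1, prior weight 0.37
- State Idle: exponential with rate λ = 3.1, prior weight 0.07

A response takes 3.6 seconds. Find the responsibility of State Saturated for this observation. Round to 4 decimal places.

Apply Bayes' rule: the posterior for each component is proportional to its prior times its likelihood at x.
Exponential densities:
  L_Busy = 0.3·e^(−0.3·3.6) = 0.3·e^(−1.0800) = 0.101879
  L_Saturated = 2.1·e^(−2.1·3.6) = 2.1·e^(−7.5600) = 0.00109384
  L_Idle = 3.1·e^(−3.1·3.6) = 3.1·e^(−11.1600) = 4.412e-05
Weight by the priors:
  P(Z=Busy)·L_Busy = 0.56 × 0.101879 = 0.057052
  P(Z=Saturated)·L_Saturated = 0.37 × 0.00109384 = 0.00040472
  P(Z=Idle)·L_Idle = 0.07 × 4.412e-05 = 3.0884e-06
Denominator: 0.057052 + 0.00040472 + 3.0884e-06 = 0.0574599
P(State Saturated | the observation) ≈ 0.0070

0.0070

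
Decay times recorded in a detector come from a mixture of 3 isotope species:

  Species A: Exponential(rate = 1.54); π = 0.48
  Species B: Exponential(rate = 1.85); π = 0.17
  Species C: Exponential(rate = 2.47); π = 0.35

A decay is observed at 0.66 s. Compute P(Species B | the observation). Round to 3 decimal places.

0.175

P(component k | x) = w_k·f_k(x) / marginal(x), where marginal(x) = Σ_j w_j·f_j(x).
Exponential densities:
  p_A = 1.54·e^(−1.54·0.66) = 1.54·e^(−1.0164) = 0.557319
  p_B = 1.85·e^(−1.85·0.66) = 1.85·e^(−1.2210) = 0.54563
  p_C = 2.47·e^(−2.47·0.66) = 2.47·e^(−1.6302) = 0.483849
Prior × likelihood for each component:
  w_A·p_A = 0.48 × 0.557319 = 0.267513
  w_B·p_B = 0.17 × 0.54563 = 0.0927571
  w_C·p_C = 0.35 × 0.483849 = 0.169347
Sum: 0.267513 + 0.0927571 + 0.169347 = 0.529617
Responsibility of Species B: 0.0927571 / 0.529617 ≈ 0.175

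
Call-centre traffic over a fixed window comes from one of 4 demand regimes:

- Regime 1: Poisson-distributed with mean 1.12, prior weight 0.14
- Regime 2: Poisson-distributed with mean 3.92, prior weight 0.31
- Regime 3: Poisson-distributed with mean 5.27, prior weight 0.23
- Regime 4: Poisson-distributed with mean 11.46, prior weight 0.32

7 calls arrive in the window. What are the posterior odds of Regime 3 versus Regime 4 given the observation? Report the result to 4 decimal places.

1.5249

The posterior odds equal the prior odds times the likelihood ratio: (w_i/w_j)·(f_i(x)/f_j(x)).
Component likelihoods at x = 7 calls:
  L_1 = 0.000143115
  L_2 = 0.0559935
  L_3 = 0.115216
  L_4 = 0.0543059
0.0264996 / 0.0173779 ≈ 1.5249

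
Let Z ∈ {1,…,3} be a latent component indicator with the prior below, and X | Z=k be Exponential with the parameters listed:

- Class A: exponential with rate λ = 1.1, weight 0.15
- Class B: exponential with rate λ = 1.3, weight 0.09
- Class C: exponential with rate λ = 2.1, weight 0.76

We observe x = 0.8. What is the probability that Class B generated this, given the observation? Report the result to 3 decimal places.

The responsibility of component k is w_k f_k(x) divided by Σ_j w_j f_j(x).
Exponential densities:
  f_A = 1.1·e^(−1.1·0.8) = 1.1·e^(−0.8800) = 0.456261
  f_B = 1.3·e^(−1.3·0.8) = 1.3·e^(−1.0400) = 0.459491
  f_C = 2.1·e^(−2.1·0.8) = 2.1·e^(−1.6800) = 0.391385
Unnormalised posteriors:
  w_A·f_A = 0.15 × 0.456261 = 0.0684392
  w_B·f_B = 0.09 × 0.459491 = 0.0413542
  w_C·f_C = 0.76 × 0.391385 = 0.297453
Denominator: 0.0684392 + 0.0413542 + 0.297453 = 0.407246
Responsibility of Class B: 0.0413542 / 0.407246 ≈ 0.102

0.102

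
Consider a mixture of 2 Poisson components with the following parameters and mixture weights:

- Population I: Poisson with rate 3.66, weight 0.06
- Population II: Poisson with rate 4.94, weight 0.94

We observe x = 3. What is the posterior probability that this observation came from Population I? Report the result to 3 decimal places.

0.085

The responsibility of component k is P(Z=k) f_k(x) divided by Σ_j P(Z=j) f_j(x).
Poisson probabilities:
  L_I = e^(−3.66)·3.66^3/3! = 0.210268
  L_II = e^(−4.94)·4.94^3/3! = 0.143752
Prior × likelihood for each component:
  P(Z=I)·L_I = 0.06 × 0.210268 = 0.0126161
  P(Z=II)·L_II = 0.94 × 0.143752 = 0.135127
Denominator: 0.0126161 + 0.135127 = 0.147743
So the posterior for Population I is 0.0126161 / 0.147743 ≈ 0.085.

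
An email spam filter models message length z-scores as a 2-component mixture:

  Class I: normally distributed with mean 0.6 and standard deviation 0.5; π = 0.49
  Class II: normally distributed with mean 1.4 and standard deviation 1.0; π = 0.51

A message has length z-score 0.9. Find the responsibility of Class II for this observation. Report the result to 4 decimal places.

0.3548

P(component k | x) = P(Z=k)·f_k(x) / marginal(x), where marginal(x) = Σ_j P(Z=j)·f_j(x).
Normal densities:
  p_I = (1/(0.5·√(2π)))·exp(−(0.9−0.6)²/(2·0.5²)) = 0.797885·exp(-0.18000) = 0.666449
  p_II = (1/(1.0·√(2π)))·exp(−(0.9−1.4)²/(2·1.0²)) = 0.398942·exp(-0.12500) = 0.352065
Prior × likelihood for each component:
  P(Z=I)·p_I = 0.49 × 0.666449 = 0.32656
  P(Z=II)·p_II = 0.51 × 0.352065 = 0.179553
Marginal: 0.32656 + 0.179553 = 0.506113
Responsibility of Class II: 0.179553 / 0.506113 ≈ 0.3548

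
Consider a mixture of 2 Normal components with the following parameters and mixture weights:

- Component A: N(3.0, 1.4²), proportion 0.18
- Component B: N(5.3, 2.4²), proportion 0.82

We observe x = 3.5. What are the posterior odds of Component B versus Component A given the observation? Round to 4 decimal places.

2.1380

Only the two components matter; the odds are (π_i f_i(x)) / (π_j f_j(x)).
Normal densities:
  L_A = (1/(1.4·√(2π)))·exp(−(3.5−3.0)²/(2·1.4²)) = 0.284959·exp(-0.06378) = 0.267353
  L_B = (1/(2.4·√(2π)))·exp(−(3.5−5.3)²/(2·2.4²)) = 0.166226·exp(-0.28125) = 0.125474
Odds = (0.82/0.18) × (0.125474/0.267353) = 4.55556 × 0.46932 ≈ 2.1380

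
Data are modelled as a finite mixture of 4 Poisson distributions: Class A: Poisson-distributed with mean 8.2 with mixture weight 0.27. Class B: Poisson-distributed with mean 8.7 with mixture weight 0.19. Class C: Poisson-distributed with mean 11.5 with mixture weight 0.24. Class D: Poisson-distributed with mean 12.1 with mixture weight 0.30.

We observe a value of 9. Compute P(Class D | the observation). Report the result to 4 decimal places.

0.2360

P(component k | x) = P(Z=k)·f_k(x) / marginal(x), where marginal(x) = Σ_j P(Z=j)·f_j(x).
Component likelihoods at x = 9:
  L_A = e^(−8.2)·8.2^9/9! = 0.126866
  L_B = e^(−8.7)·8.7^9/9! = 0.131084
  L_C = e^(−11.5)·11.5^9/9! = 0.0982044
  L_D = e^(−12.1)·12.1^9/9! = 0.0851809
Unnormalised posteriors:
  P(Z=A)·L_A = 0.27 × 0.126866 = 0.0342539
  P(Z=B)·L_B = 0.19 × 0.131084 = 0.0249059
  P(Z=C)·L_C = 0.24 × 0.0982044 = 0.0235691
  P(Z=D)·L_D = 0.30 × 0.0851809 = 0.0255543
Denominator: 0.0342539 + 0.0249059 + 0.0235691 + 0.0255543 = 0.108283
Responsibility of Class D: 0.0255543 / 0.108283 ≈ 0.2360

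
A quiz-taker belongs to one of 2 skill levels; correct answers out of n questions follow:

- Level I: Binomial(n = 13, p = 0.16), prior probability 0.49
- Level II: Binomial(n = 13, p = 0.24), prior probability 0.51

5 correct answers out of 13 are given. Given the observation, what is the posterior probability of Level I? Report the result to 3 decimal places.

0.220

Apply Bayes' rule: the posterior for each component is proportional to its prior times its likelihood at x.
Component likelihoods at x = 5 correct answers out of 13:
  L_I = C(13,5)·0.16^5·0.84^8 = 1287·0.000104858·0.247876 = 0.0334513
  L_II = C(13,5)·0.24^5·0.76^8 = 1287·0.000796262·0.111303 = 0.114063
Prior × likelihood for each component:
  π_I·L_I = 0.49 × 0.0334513 = 0.0163911
  π_II·L_II = 0.51 × 0.114063 = 0.058172
Marginal: 0.0163911 + 0.058172 = 0.0745631
P(Level I | data) ≈ 0.220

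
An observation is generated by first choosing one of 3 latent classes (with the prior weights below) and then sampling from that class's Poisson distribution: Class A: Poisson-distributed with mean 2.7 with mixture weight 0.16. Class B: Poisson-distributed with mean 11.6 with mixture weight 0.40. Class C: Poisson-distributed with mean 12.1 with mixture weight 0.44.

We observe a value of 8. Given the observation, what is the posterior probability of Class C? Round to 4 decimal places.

P(component k | x) = P(Z=k)·f_k(x) / marginal(x), where marginal(x) = Σ_j P(Z=j)·f_j(x).
Poisson probabilities:
  L_A = e^(−2.7)·2.7^8/8! = 0.00470755
  L_B = e^(−11.6)·11.6^8/8! = 0.0745294
  L_C = e^(−12.1)·12.1^8/8! = 0.0633577
Weight by the priors:
  P(Z=A)·L_A = 0.16 × 0.00470755 = 0.000753207
  P(Z=B)·L_B = 0.40 × 0.0745294 = 0.0298117
  P(Z=C)·L_C = 0.44 × 0.0633577 = 0.0278774
Marginal: 0.000753207 + 0.0298117 + 0.0278774 = 0.0584423
Responsibility of Class C: 0.0278774 / 0.0584423 ≈ 0.4770

0.4770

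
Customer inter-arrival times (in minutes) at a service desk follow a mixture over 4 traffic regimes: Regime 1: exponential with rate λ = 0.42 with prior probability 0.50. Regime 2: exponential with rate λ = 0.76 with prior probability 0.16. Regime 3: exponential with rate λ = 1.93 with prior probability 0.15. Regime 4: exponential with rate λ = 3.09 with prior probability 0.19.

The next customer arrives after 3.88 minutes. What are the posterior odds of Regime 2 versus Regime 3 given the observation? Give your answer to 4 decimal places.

Since P(k|x) ∝ π_k f_k(x), the posterior odds are π_i f_i(x) / (π_j f_j(x)).
Component likelihoods at x = 3.88 minutes:
  p_1 = 0.42·e^(−0.42·3.88) = 0.42·e^(−1.6296) = 0.0823233
  p_2 = 0.76·e^(−0.76·3.88) = 0.76·e^(−2.9488) = 0.0398259
  p_3 = 1.93·e^(−1.93·3.88) = 1.93·e^(−7.4884) = 0.00107991
  p_4 = 3.09·e^(−3.09·3.88) = 3.09·e^(−11.9892) = 1.91918e-05
Odds = (0.16/0.15) × (0.0398259/0.00107991) = 1.06667 × 36.879 ≈ 39.3376

39.3376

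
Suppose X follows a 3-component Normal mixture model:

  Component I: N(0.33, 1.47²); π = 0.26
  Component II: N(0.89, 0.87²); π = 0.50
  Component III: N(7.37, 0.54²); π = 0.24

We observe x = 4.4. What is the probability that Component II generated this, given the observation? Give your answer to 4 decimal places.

Posterior ∝ prior × likelihood, so P(k | x) ∝ π_k f_k(x); normalise over all components.
Evaluate each component's likelihood at the observed value:
  f_I = (1/(1.47·√(2π)))·exp(−(4.4−0.33)²/(2·1.47²)) = 0.271389·exp(-3.83287) = 0.00587487
  f_II = (1/(0.87·√(2π)))·exp(−(4.4−0.89)²/(2·0.87²)) = 0.458554·exp(-8.13853) = 0.000133929
  f_III = (1/(0.54·√(2π)))·exp(−(4.4−7.37)²/(2·0.54²)) = 0.738782·exp(-15.12500) = 1.9944e-07
Unnormalised posteriors:
  π_I·f_I = 0.26 × 0.00587487 = 0.00152747
  π_II·f_II = 0.50 × 0.000133929 = 6.69644e-05
  π_III·f_III = 0.24 × 1.9944e-07 = 4.78656e-08
Denominator: 0.00152747 + 6.69644e-05 + 4.78656e-08 = 0.00159448
P(Component II | 4.4) ≈ 0.0420

0.0420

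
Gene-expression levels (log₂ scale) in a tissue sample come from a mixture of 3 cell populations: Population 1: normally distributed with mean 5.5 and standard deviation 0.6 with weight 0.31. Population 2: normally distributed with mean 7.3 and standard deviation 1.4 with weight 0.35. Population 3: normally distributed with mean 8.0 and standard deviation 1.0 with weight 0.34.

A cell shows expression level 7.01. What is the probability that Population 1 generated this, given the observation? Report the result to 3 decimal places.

0.046

The responsibility of component k is π_k f_k(x) divided by Σ_j π_j f_j(x).
Component likelihoods at x = 7.01:
  p_1 = 0.0280177
  p_2 = 0.27891
  p_3 = 0.24439
Unnormalised posteriors:
  π_1·p_1 = 0.31 × 0.0280177 = 0.00868549
  π_2·p_2 = 0.35 × 0.27891 = 0.0976186
  π_3·p_3 = 0.34 × 0.24439 = 0.0830927
Normaliser: 0.00868549 + 0.0976186 + 0.0830927 = 0.189397
P(Population 1 | the observation) ≈ 0.046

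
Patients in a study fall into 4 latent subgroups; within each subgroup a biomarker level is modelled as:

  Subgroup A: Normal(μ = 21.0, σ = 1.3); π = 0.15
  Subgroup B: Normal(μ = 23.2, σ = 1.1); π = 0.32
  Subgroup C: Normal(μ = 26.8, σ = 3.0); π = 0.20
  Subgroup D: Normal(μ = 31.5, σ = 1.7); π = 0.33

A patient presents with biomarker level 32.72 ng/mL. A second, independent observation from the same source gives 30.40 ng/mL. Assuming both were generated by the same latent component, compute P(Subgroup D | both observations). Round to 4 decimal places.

Apply Bayes' rule: the posterior for each component is proportional to its prior times its likelihood at x.
Since both observations come from the same component, the likelihood for component k is f_k(x₁)·f_k(x₂).
  L_A = [(1/(1.3·√(2π)))·exp(−(32.72−21.0)²/(2·1.3²)) = 0.306879·exp(-40.63858) = 6.88424e-19] × [1.3603e-12] = 9.36464e-31
  L_B = [(1/(1.1·√(2π)))·exp(−(32.72−23.2)²/(2·1.1²)) = 0.362675·exp(-37.45058) = 1.97214e-17] × [1.8042e-10] = 3.55813e-27
  L_C = [(1/(3.0·√(2π)))·exp(−(32.72−26.8)²/(2·3.0²)) = 0.132981·exp(-1.94702) = 0.0189761] × [0.0647287] = 0.0012283
  L_D = [(1/(1.7·√(2π)))·exp(−(32.72−31.5)²/(2·1.7²)) = 0.234672·exp(-0.25751) = 0.181396] × [0.190346] = 0.034528
Unnormalised posteriors:
  π_A·L_A = 0.15 × 9.36464e-31 = 1.4047e-31
  π_B·L_B = 0.32 × 3.55813e-27 = 1.1386e-27
  π_C·L_C = 0.20 × 0.0012283 = 0.00024566
  π_D·L_D = 0.33 × 0.034528 = 0.0113942
Sum: 1.4047e-31 + 1.1386e-27 + 0.00024566 + 0.0113942 = 0.0116399
P(Subgroup D | x₁, x₂) = 0.0113942 / 0.0116399 ≈ 0.9789

0.9789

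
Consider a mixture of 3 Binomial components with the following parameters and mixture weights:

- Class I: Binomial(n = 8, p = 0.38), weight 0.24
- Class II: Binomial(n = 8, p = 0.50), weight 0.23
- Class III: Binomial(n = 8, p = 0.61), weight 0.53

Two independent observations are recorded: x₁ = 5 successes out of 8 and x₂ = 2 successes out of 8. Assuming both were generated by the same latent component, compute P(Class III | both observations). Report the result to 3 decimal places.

0.325

The responsibility of component k is P(Z=k) f_k(x) divided by Σ_j P(Z=j) f_j(x).
Since both observations come from the same component, the likelihood for component k is f_k(x₁)·f_k(x₂).
  p_I = [C(8,5)·0.38^5·0.62^3 = 56·0.00792352·0.238328 = 0.10575] × [0.229655] = 0.024286
  p_II = [C(8,5)·0.50^5·0.50^3 = 56·0.03125·0.125 = 0.21875] × [0.109375] = 0.0239258
  p_III = [C(8,5)·0.61^5·0.39^3 = 56·0.0844596·0.059319 = 0.280563] × [0.0366611] = 0.0102858
Weight by the priors:
  P(Z=I)·p_I = 0.24 × 0.024286 = 0.00582865
  P(Z=II)·p_II = 0.23 × 0.0239258 = 0.00550293
  P(Z=III)·p_III = 0.53 × 0.0102858 = 0.00545145
Denominator: 0.00582865 + 0.00550293 + 0.00545145 = 0.016783
So the posterior for Class III is 0.00545145 / 0.016783 ≈ 0.325.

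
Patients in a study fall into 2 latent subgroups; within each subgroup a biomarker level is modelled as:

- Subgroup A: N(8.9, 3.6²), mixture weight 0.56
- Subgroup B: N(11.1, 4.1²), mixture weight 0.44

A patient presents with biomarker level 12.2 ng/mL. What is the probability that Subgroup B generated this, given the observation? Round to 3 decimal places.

Posterior ∝ prior × likelihood, so P(k | x) ∝ w_k f_k(x); normalise over all components.
Normal densities:
  f_A = (1/(3.6·√(2π)))·exp(−(12.2−8.9)²/(2·3.6²)) = 0.110817·exp(-0.42014) = 0.072802
  f_B = (1/(4.1·√(2π)))·exp(−(12.2−11.1)²/(2·4.1²)) = 0.097303·exp(-0.03599) = 0.0938633
Weight by the priors:
  w_A·f_A = 0.56 × 0.072802 = 0.0407691
  w_B·f_B = 0.44 × 0.0938633 = 0.0412998
Denominator: 0.0407691 + 0.0412998 = 0.082069
So the posterior for Subgroup B is 0.0412998 / 0.082069 ≈ 0.503.

0.503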